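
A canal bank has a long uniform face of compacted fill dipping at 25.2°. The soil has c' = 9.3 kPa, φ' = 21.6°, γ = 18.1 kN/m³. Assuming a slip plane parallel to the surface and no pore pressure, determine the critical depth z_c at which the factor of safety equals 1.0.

Setting FS = 1.00 in FS = [c' + γz cos²β tanφ'] / [γz sinβ cosβ] and solving for z:
z = c' / [γ cosβ (FS·sinβ − cosβ·tanφ')]
  = 9.3 / [18.1·cos25.2°·(1.00·sin25.2° − cos25.2°·tan21.6°)]
  = 9.3 / [18.1·0.9048·(1.00·0.4258 − 0.9048·0.3959)]
  = 9.3 / 1.1060 = 8.409 m

z_c = 8.41 m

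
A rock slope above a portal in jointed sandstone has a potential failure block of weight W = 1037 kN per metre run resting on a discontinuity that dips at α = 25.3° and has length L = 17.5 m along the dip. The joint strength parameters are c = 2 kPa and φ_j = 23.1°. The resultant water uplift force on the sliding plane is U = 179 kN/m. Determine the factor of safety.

Resolving the block weight along and normal to the plane and applying the Mohr–Coulomb strength on the joint:
N' = W cosα − U = 1037·cos25.3° − 179 = 758.5 kN/m
Driving force T = W sinα = 1037·sin25.3° = 443.2 kN/m
Resisting force R = c·L + N'·tanφ_j = 2·17.5 + 758.5·tan23.1° = 35.0 + 323.5 = 358.5 kN/m
FS = R / T = 358.5 / 443.2 = 0.809

FS = 0.81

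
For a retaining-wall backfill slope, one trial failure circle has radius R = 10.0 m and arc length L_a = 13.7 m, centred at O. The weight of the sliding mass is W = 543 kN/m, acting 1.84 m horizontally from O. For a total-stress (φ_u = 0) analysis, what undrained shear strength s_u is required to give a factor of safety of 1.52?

FS = s_u·L_a·R / (W·d), so s_u = FS·W·d / (L_a·R).
s_u = 1.52·543·1.84 / (13.70·10.0) = 1518.7 / 137.00 = 11.09 kPa

s_u = 11.1 kPa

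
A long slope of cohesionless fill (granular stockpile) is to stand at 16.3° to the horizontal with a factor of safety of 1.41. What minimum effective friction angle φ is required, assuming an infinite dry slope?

FS = tanφ/tanβ ⇒ tanφ = FS · tanβ = 1.41 · tan16.3° = 0.4123
φ = arctan(0.4123) = 22.41°

φ = 22.4°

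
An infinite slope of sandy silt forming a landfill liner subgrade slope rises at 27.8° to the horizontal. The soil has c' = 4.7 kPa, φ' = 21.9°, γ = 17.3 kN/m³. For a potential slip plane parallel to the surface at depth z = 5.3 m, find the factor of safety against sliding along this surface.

FS = 0.89

For an infinite slope with a slip plane parallel to the surface (no pore pressure): FS = [c' + γz cos²β tanφ'] / [γz sinβ cosβ].
γz = 17.3·5.3 = 91.69 kN/m²
Numerator = 4.7 + 91.69·cos²27.8°·tan21.9° = 4.7 + 91.69·0.7825·0.4020 = 33.542 kPa
Denominator = 91.69·sin27.8°·cos27.8° = 91.69·0.4664·0.8846 = 37.827 kPa
FS = 33.542 / 37.827 = 0.887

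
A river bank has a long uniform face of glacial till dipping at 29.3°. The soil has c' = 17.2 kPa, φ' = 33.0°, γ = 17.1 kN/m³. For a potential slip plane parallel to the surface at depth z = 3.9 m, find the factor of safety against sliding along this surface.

FS = 1.76

For an infinite slope with a slip plane parallel to the surface (no pore pressure): FS = [c' + γz cos²β tanφ'] / [γz sinβ cosβ].
γz = 17.1·3.9 = 66.69 kN/m²
Numerator = 17.2 + 66.69·cos²29.3°·tan33.0° = 17.2 + 66.69·0.7605·0.6494 = 50.137 kPa
Denominator = 66.69·sin29.3°·cos29.3° = 66.69·0.4894·0.8721 = 28.462 kPa
FS = 50.137 / 28.462 = 1.762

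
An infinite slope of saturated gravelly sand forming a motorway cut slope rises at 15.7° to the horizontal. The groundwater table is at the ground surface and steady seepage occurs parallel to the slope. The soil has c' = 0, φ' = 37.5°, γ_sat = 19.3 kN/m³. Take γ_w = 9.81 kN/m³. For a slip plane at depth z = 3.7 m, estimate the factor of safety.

FS = 1.34

With seepage parallel to the slope and the water table at the surface, the effective normal stress on the slip plane uses the buoyant unit weight γ' = γ_sat − γ_w while the driving shear stress uses γ_sat:
FS = [c' + γ' z cos²β tanφ'] / [γ_sat z sinβ cosβ]
(For c' = 0 this reduces to FS = (γ'/γ_sat)·tanφ'/tanβ.)
γ' = 19.3 − 9.81 = 9.49 kN/m³
Numerator = 0.0 + 9.49·3.7·cos²15.7°·tan37.5° = 0.0 + 9.49·3.7·0.9268·0.7673 = 24.970 kPa
Denominator = 19.3·3.7·sin15.7°·cos15.7° = 19.3·3.7·0.2706·0.9627 = 18.603 kPa
FS = 24.970 / 18.603 = 1.342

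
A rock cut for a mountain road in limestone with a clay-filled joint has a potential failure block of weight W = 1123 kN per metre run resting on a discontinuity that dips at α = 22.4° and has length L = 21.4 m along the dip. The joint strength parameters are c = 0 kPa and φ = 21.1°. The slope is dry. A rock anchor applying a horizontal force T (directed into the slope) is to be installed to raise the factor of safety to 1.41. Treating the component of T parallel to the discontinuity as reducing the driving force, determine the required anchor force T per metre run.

Resolving forces along and normal to the sliding plane, with the horizontal anchor force T adding T·sinα to the effective normal force and T·cosα acting up the plane against the driving force:
FS = [cL + (W cosα + T sinα) tanφ] / [W sinα − T cosα]
Without the anchor: N' = 1038.3 kN/m, driving T_d = 427.9 kN/m, resisting R = 0·21.4 + 1038.3·tan21.1° = 400.6 kN/m, FS = 0.94.
Setting FS = 1.41 and solving for T:
1.41·(427.9 − T cos22.4°) = 400.6 + T sin22.4°·tan21.1°
T·(sin22.4°·tan21.1° + 1.41·cos22.4°) = 1.41·427.9 − 400.6
T·(0.3811·0.3859 + 1.41·0.9245) = 603.4 − 400.6 = 202.8
T·1.4507 = 202.8
T = 139.8 kN/m

T = 140 kN/m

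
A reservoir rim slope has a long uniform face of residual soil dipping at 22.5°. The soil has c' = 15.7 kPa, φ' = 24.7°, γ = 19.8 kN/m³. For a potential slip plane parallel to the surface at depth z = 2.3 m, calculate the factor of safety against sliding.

For an infinite slope with a slip plane parallel to the surface (no pore pressure): FS = [c' + γz cos²β tanφ'] / [γz sinβ cosβ].
γz = 19.8·2.3 = 45.54 kN/m²
Numerator = 15.7 + 45.54·cos²22.5°·tan24.7° = 15.7 + 45.54·0.8536·0.4599 = 33.579 kPa
Denominator = 45.54·sin22.5°·cos22.5° = 45.54·0.3827·0.9239 = 16.101 kPa
FS = 33.579 / 16.101 = 2.086

FS = 2.09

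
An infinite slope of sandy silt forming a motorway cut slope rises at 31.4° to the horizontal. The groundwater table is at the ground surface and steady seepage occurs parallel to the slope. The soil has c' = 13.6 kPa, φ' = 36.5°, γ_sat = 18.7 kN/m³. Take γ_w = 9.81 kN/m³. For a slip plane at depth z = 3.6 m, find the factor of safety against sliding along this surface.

With seepage parallel to the slope and the water table at the surface, the effective normal stress on the slip plane uses the buoyant unit weight γ' = γ_sat − γ_w while the driving shear stress uses γ_sat:
FS = [c' + γ' z cos²β tanφ'] / [γ_sat z sinβ cosβ]
γ' = 18.7 − 9.81 = 8.89 kN/m³
Numerator = 13.6 + 8.89·3.6·cos²31.4°·tan36.5° = 13.6 + 8.89·3.6·0.7285·0.7400 = 30.853 kPa
Denominator = 18.7·3.6·sin31.4°·cos31.4° = 18.7·3.6·0.5210·0.8536 = 29.938 kPa
FS = 30.853 / 29.938 = 1.031

FS = 1.03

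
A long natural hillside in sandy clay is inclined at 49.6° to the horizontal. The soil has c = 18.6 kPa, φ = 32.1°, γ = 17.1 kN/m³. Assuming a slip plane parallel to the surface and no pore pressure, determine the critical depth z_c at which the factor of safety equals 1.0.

Setting FS = 1.00 in FS = [c + γz cos²β tanφ] / [γz sinβ cosβ] and solving for z:
z = c / [γ cosβ (FS·sinβ − cosβ·tanφ)]
  = 18.6 / [17.1·cos49.6°·(1.00·sin49.6° − cos49.6°·tan32.1°)]
  = 18.6 / [17.1·0.6481·(1.00·0.7615 − 0.6481·0.6273)]
  = 18.6 / 3.9341 = 4.728 m

z_c = 4.73 m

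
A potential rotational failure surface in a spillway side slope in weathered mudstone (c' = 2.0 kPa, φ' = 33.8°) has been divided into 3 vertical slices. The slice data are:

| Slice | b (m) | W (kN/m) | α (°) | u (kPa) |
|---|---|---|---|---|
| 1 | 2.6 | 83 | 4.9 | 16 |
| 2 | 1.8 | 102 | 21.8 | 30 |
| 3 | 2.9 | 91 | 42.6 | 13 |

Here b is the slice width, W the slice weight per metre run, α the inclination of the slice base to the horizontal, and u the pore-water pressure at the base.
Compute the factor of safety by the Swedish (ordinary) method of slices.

Ordinary method of slices: FS = Σ[c'·Δl_i + (W_i cosα_i − u_i·Δl_i)·tanφ'] / Σ W_i sinα_i, with Δl_i = b_i / cosα_i.
Slice 1: Δl = 2.6/cos4.9° = 2.610 m; N'_1 = 83·cos4.9° − 16·2.610 = 40.9; c'Δl = 5.22; W sinα = 7.1
Slice 2: Δl = 1.8/cos21.8° = 1.939 m; N'_2 = 102·cos21.8° − 30·1.939 = 36.5; c'Δl = 3.88; W sinα = 37.9
Slice 3: Δl = 2.9/cos42.6° = 3.940 m; N'_3 = 91·cos42.6° − 13·3.940 = 15.8; c'Δl = 7.88; W sinα = 61.6
Σc'Δl = 17.0 kN/m; ΣN' = 93.3 kN/m; ΣW sinα = 106.6 kN/m
Resisting = 17.0 + 93.3·tan33.8° = 17.0 + 62.4 = 79.4 kN/m
FS = 79.4 / 106.6 = 0.745

FS = 0.75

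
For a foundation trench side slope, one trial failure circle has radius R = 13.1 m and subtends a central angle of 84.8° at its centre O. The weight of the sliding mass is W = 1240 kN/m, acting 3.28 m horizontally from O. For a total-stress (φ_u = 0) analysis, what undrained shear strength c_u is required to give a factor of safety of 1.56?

c_u = 25.0 kPa

FS = c_u·L_a·R / (W·d), so c_u = FS·W·d / (L_a·R).
Arc length L_a = R·θ = 13.1·(84.8°·π/180) = 13.1·1.4800 = 19.39 m
c_u = 1.56·1240·3.28 / (19.39·13.1) = 6344.8 / 253.99 = 24.98 kPa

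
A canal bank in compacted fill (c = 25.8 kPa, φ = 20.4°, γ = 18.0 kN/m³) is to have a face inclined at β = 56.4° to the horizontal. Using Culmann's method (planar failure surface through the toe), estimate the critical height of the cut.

Culmann's analysis gives the critical failure plane at α_cr = (β + φ)/2 = (56.4 + 20.4)/2 = 38.4°, and the critical height
H_c = (4c/γ) · sinβ cosφ / [1 − cos(β − φ)]
    = (4·25.8/18.0) · sin56.4°·cos20.4° / [1 − cos(36.0°)]
    = 5.733 · 0.8329·0.9373 / [1 − 0.8090]
    = 5.733 · 0.7807 / 0.1910
    = 23.44 m

H_c = 23.44 m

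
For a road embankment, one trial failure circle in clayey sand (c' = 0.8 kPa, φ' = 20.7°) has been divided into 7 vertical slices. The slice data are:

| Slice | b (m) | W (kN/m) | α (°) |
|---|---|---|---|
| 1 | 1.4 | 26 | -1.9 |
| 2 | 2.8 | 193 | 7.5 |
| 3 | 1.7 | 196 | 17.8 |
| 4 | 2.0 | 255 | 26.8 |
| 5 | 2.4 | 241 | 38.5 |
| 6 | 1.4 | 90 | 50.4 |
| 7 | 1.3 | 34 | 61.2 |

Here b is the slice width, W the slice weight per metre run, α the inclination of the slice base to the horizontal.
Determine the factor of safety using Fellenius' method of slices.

FS = 0.78

Ordinary method of slices: FS = Σ[c'·Δl_i + (W_i cosα_i)·tanφ'] / Σ W_i sinα_i, with Δl_i = b_i / cosα_i.
Slice 1: Δl = 1.4/cos(-1.9°) = 1.401 m; N'_1 = 26·cos(-1.9°) = 26.0; c'Δl = 1.12; W sinα = -0.9
Slice 2: Δl = 2.8/cos7.5° = 2.824 m; N'_2 = 193·cos7.5° = 191.3; c'Δl = 2.26; W sinα = 25.2
Slice 3: Δl = 1.7/cos17.8° = 1.785 m; N'_3 = 196·cos17.8° = 186.6; c'Δl = 1.43; W sinα = 59.9
Slice 4: Δl = 2.0/cos26.8° = 2.241 m; N'_4 = 255·cos26.8° = 227.6; c'Δl = 1.79; W sinα = 115.0
Slice 5: Δl = 2.4/cos38.5° = 3.067 m; N'_5 = 241·cos38.5° = 188.6; c'Δl = 2.45; W sinα = 150.0
Slice 6: Δl = 1.4/cos50.4° = 2.196 m; N'_6 = 90·cos50.4° = 57.4; c'Δl = 1.76; W sinα = 69.3
Slice 7: Δl = 1.3/cos61.2° = 2.698 m; N'_7 = 34·cos61.2° = 16.4; c'Δl = 2.16; W sinα = 29.8
Σc'Δl = 13.0 kN/m; ΣN' = 893.9 kN/m; ΣW sinα = 448.4 kN/m
Resisting = 13.0 + 893.9·tan20.7° = 13.0 + 337.8 = 350.8 kN/m
FS = 350.8 / 448.4 = 0.782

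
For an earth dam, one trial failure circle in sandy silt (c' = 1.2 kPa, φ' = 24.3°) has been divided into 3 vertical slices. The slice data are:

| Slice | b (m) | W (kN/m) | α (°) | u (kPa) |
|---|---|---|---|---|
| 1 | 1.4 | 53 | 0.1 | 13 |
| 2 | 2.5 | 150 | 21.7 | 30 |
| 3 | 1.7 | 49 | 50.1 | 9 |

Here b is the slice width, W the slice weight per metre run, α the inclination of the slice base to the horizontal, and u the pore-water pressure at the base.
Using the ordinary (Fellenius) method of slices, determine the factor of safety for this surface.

Ordinary method of slices: FS = Σ[c'·Δl_i + (W_i cosα_i − u_i·Δl_i)·tanφ'] / Σ W_i sinα_i, with Δl_i = b_i / cosα_i.
Slice 1: Δl = 1.4/cos0.1° = 1.400 m; N'_1 = 53·cos0.1° − 13·1.400 = 34.8; c'Δl = 1.68; W sinα = 0.1
Slice 2: Δl = 2.5/cos21.7° = 2.691 m; N'_2 = 150·cos21.7° − 30·2.691 = 58.6; c'Δl = 3.23; W sinα = 55.5
Slice 3: Δl = 1.7/cos50.1° = 2.650 m; N'_3 = 49·cos50.1° − 9·2.650 = 7.6; c'Δl = 3.18; W sinα = 37.6
Σc'Δl = 8.1 kN/m; ΣN' = 101.0 kN/m; ΣW sinα = 93.1 kN/m
Resisting = 8.1 + 101.0·tan24.3° = 8.1 + 45.6 = 53.7 kN/m
FS = 53.7 / 93.1 = 0.577

FS = 0.58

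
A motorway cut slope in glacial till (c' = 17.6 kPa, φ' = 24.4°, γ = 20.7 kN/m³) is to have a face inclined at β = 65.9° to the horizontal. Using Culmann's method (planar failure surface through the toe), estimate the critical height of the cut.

Culmann's analysis gives the critical failure plane at α_cr = (β + φ')/2 = (65.9 + 24.4)/2 = 45.2°, and the critical height
H_c = (4c'/γ) · sinβ cosφ' / [1 − cos(β − φ')]
    = (4·17.6/20.7) · sin65.9°·cos24.4° / [1 − cos(41.5°)]
    = 3.401 · 0.9128·0.9107 / [1 − 0.7490]
    = 3.401 · 0.8313 / 0.2510
    = 11.26 m

H_c = 11.26 m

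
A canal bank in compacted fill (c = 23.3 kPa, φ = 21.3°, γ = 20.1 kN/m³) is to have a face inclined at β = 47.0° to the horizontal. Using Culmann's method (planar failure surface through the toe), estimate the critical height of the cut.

H_c = 31.94 m

Culmann's analysis gives the critical failure plane at α_cr = (β + φ)/2 = (47.0 + 21.3)/2 = 34.1°, and the critical height
H_c = (4c/γ) · sinβ cosφ / [1 − cos(β − φ)]
    = (4·23.3/20.1) · sin47.0°·cos21.3° / [1 − cos(25.7°)]
    = 4.637 · 0.7314·0.9317 / [1 − 0.9011]
    = 4.637 · 0.6814 / 0.0989
    = 31.94 m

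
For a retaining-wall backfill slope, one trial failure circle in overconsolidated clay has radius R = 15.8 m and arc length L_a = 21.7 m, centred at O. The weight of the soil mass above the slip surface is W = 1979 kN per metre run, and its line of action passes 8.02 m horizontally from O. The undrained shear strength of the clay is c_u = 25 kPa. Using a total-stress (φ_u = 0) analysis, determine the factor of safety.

Taking moments about the centre O, the resisting moment is provided by the undrained shear strength acting along the arc:
M_R = c_u·L_a·R = 25·21.70·15.8 = 8571.5 kN·m/m
M_D = W·d = 1979·8.02 = 15871.6 kN·m/m
FS = M_R / M_D = 8571.5 / 15871.6 = 0.540

FS = 0.54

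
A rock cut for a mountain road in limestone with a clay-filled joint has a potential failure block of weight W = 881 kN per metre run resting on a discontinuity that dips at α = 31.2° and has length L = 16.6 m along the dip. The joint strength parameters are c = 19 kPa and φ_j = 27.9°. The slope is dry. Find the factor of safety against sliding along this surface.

Resolving the block weight along and normal to the plane and applying the Mohr–Coulomb strength on the joint:
N' = W cosα = 881·cos31.2° = 753.6 kN/m
Driving force T = W sinα = 881·sin31.2° = 456.4 kN/m
Resisting force R = c·L + N'·tanφ_j = 19·16.6 + 753.6·tan27.9° = 315.4 + 399.0 = 714.4 kN/m
FS = R / T = 714.4 / 456.4 = 1.565

FS = 1.57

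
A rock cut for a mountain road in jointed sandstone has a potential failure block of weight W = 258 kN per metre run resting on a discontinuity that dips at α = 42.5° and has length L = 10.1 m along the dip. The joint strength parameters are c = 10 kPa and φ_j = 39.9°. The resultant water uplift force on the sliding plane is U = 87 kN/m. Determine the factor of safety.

Resolving the block weight along and normal to the plane and applying the Mohr–Coulomb strength on the joint:
N' = W cosα − U = 258·cos42.5° − 87 = 103.2 kN/m
Driving force T = W sinα = 258·sin42.5° = 174.3 kN/m
Resisting force R = c·L + N'·tanφ_j = 10·10.1 + 103.2·tan39.9° = 101.0 + 86.3 = 187.3 kN/m
FS = R / T = 187.3 / 174.3 = 1.075

FS = 1.07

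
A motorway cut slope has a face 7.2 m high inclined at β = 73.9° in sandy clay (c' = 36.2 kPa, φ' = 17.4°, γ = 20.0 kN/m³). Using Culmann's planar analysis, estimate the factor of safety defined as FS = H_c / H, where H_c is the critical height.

FS = 2.06

H_c = (4c'/γ) · sinβ cosφ' / [1 − cos(β − φ')]
    = (4·36.2/20.0) · sin73.9°·cos17.4° / [1 − cos56.5°]
    = 7.240 · 0.9168 / 0.4481 = 14.81 m
FS = H_c / H = 14.81 / 7.2 = 2.058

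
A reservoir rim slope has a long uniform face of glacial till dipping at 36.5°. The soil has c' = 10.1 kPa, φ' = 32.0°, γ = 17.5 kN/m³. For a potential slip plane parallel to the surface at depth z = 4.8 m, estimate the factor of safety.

FS = 1.10

For an infinite slope with a slip plane parallel to the surface (no pore pressure): FS = [c' + γz cos²β tanφ'] / [γz sinβ cosβ].
γz = 17.5·4.8 = 84.00 kN/m²
Numerator = 10.1 + 84.00·cos²36.5°·tan32.0° = 10.1 + 84.00·0.6462·0.6249 = 44.018 kPa
Denominator = 84.00·sin36.5°·cos36.5° = 84.00·0.5948·0.8039 = 40.165 kPa
FS = 44.018 / 40.165 = 1.096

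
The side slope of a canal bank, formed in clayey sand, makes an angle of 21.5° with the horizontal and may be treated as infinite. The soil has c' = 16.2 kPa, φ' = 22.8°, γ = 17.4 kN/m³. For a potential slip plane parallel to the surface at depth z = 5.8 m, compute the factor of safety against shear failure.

FS = 1.54

For an infinite slope with a slip plane parallel to the surface (no pore pressure): FS = [c' + γz cos²β tanφ'] / [γz sinβ cosβ].
γz = 17.4·5.8 = 100.92 kN/m²
Numerator = 16.2 + 100.92·cos²21.5°·tan22.8° = 16.2 + 100.92·0.8657·0.4204 = 52.924 kPa
Denominator = 100.92·sin21.5°·cos21.5° = 100.92·0.3665·0.9304 = 34.414 kPa
FS = 52.924 / 34.414 = 1.538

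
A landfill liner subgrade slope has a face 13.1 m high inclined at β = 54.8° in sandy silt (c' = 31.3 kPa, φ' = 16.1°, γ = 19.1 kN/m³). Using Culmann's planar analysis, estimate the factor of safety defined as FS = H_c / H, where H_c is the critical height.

FS = 1.79

H_c = (4c'/γ) · sinβ cosφ' / [1 − cos(β − φ')]
    = (4·31.3/19.1) · sin54.8°·cos16.1° / [1 − cos38.7°]
    = 6.555 · 0.7851 / 0.2196 = 23.44 m
FS = H_c / H = 23.44 / 13.1 = 1.789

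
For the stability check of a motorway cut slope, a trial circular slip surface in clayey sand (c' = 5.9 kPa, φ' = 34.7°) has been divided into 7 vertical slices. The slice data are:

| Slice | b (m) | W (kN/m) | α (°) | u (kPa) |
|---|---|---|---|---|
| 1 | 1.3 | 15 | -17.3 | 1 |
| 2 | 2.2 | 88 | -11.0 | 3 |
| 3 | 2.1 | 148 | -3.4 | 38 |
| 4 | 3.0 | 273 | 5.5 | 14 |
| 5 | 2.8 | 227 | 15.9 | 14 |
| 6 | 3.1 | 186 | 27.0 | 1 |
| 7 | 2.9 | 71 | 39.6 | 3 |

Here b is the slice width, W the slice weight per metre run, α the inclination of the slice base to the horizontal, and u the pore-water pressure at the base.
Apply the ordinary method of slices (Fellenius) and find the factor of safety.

Ordinary method of slices: FS = Σ[c'·Δl_i + (W_i cosα_i − u_i·Δl_i)·tanφ'] / Σ W_i sinα_i, with Δl_i = b_i / cosα_i.
Slice 1: Δl = 1.3/cos(-17.3°) = 1.362 m; N'_1 = 15·cos(-17.3°) − 1·1.362 = 13.0; c'Δl = 8.03; W sinα = -4.5
Slice 2: Δl = 2.2/cos(-11.0°) = 2.241 m; N'_2 = 88·cos(-11.0°) − 3·2.241 = 79.7; c'Δl = 13.22; W sinα = -16.8
Slice 3: Δl = 2.1/cos(-3.4°) = 2.104 m; N'_3 = 148·cos(-3.4°) − 38·2.104 = 67.8; c'Δl = 12.41; W sinα = -8.8
Slice 4: Δl = 3.0/cos5.5° = 3.014 m; N'_4 = 273·cos5.5° − 14·3.014 = 229.5; c'Δl = 17.78; W sinα = 26.2
Slice 5: Δl = 2.8/cos15.9° = 2.911 m; N'_5 = 227·cos15.9° − 14·2.911 = 177.6; c'Δl = 17.18; W sinα = 62.2
Slice 6: Δl = 3.1/cos27.0° = 3.479 m; N'_6 = 186·cos27.0° − 1·3.479 = 162.2; c'Δl = 20.53; W sinα = 84.4
Slice 7: Δl = 2.9/cos39.6° = 3.764 m; N'_7 = 71·cos39.6° − 3·3.764 = 43.4; c'Δl = 22.21; W sinα = 45.3
Σc'Δl = 111.4 kN/m; ΣN' = 773.2 kN/m; ΣW sinα = 188.0 kN/m
Resisting = 111.4 + 773.2·tan34.7° = 111.4 + 535.4 = 646.7 kN/m
FS = 646.7 / 188.0 = 3.440

FS = 3.44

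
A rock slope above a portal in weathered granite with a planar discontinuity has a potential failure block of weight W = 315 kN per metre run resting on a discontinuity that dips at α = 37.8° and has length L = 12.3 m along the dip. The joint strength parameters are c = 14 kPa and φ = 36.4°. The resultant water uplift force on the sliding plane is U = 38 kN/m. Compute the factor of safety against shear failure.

Resolving the block weight along and normal to the plane and applying the Mohr–Coulomb strength on the joint:
N' = W cosα − U = 315·cos37.8° − 38 = 210.9 kN/m
Driving force T = W sinα = 315·sin37.8° = 193.1 kN/m
Resisting force R = c·L + N'·tanφ = 14·12.3 + 210.9·tan36.4° = 172.2 + 155.5 = 327.7 kN/m
FS = R / T = 327.7 / 193.1 = 1.697

FS = 1.70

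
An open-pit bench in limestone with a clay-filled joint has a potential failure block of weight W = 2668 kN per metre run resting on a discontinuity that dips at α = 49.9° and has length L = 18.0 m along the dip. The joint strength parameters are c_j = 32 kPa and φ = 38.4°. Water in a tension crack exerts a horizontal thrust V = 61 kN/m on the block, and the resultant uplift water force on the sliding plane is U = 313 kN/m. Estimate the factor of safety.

Resolving the block weight along and normal to the plane and applying the Mohr–Coulomb strength on the joint:
N' = W cosα − U − V sinα = 2668·cos49.9° − 313 − 61·sin49.9° = 1358.9 kN/m
Driving force T = W sinα + V cosα = 2668·sin49.9° + 61·cos49.9° = 2080.1 kN/m
Resisting force R = c_j·L + N'·tanφ = 32·18.0 + 1358.9·tan38.4° = 576.0 + 1077.0 = 1653.0 kN/m
FS = R / T = 1653.0 / 2080.1 = 0.795

FS = 0.79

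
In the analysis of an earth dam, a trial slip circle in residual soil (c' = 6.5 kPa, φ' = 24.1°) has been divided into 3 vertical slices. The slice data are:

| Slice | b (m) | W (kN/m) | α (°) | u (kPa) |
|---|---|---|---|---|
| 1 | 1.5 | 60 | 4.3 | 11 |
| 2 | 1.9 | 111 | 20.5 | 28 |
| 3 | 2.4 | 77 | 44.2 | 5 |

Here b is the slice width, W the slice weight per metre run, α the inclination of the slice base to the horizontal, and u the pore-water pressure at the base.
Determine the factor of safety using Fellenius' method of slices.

FS = 1.06

Ordinary method of slices: FS = Σ[c'·Δl_i + (W_i cosα_i − u_i·Δl_i)·tanφ'] / Σ W_i sinα_i, with Δl_i = b_i / cosα_i.
Slice 1: Δl = 1.5/cos4.3° = 1.504 m; N'_1 = 60·cos4.3° − 11·1.504 = 43.3; c'Δl = 9.78; W sinα = 4.5
Slice 2: Δl = 1.9/cos20.5° = 2.028 m; N'_2 = 111·cos20.5° − 28·2.028 = 47.2; c'Δl = 13.18; W sinα = 38.9
Slice 3: Δl = 2.4/cos44.2° = 3.348 m; N'_3 = 77·cos44.2° − 5·3.348 = 38.5; c'Δl = 21.76; W sinα = 53.7
Σc'Δl = 44.7 kN/m; ΣN' = 128.9 kN/m; ΣW sinα = 97.1 kN/m
Resisting = 44.7 + 128.9·tan24.1° = 44.7 + 57.7 = 102.4 kN/m
FS = 102.4 / 97.1 = 1.055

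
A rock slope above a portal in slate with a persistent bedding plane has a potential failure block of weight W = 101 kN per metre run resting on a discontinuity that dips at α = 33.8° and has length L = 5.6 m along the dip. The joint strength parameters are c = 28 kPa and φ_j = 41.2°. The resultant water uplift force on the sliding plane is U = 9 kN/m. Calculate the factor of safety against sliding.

Resolving the block weight along and normal to the plane and applying the Mohr–Coulomb strength on the joint:
N' = W cosα − U = 101·cos33.8° − 9 = 74.9 kN/m
Driving force T = W sinα = 101·sin33.8° = 56.2 kN/m
Resisting force R = c·L + N'·tanφ_j = 28·5.6 + 74.9·tan41.2° = 156.8 + 65.6 = 222.4 kN/m
FS = R / T = 222.4 / 56.2 = 3.958

FS = 3.96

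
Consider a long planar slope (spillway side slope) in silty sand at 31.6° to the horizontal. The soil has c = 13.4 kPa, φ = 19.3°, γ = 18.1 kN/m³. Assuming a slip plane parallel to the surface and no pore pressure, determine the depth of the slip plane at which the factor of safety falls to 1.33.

Setting FS = 1.33 in FS = [c + γz cos²β tanφ] / [γz sinβ cosβ] and solving for z:
z = c / [γ cosβ (FS·sinβ − cosβ·tanφ)]
  = 13.4 / [18.1·cos31.6°·(1.33·sin31.6° − cos31.6°·tan19.3°)]
  = 13.4 / [18.1·0.8517·(1.33·0.5240 − 0.8517·0.3502)]
  = 13.4 / 6.1454 = 2.180 m

z = 2.18 m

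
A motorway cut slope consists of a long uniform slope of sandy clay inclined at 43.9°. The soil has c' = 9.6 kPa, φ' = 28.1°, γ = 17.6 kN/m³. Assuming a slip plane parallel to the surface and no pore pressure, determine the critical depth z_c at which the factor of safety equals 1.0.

z_c = 2.45 m

Setting FS = 1.00 in FS = [c' + γz cos²β tanφ'] / [γz sinβ cosβ] and solving for z:
z = c' / [γ cosβ (FS·sinβ − cosβ·tanφ')]
  = 9.6 / [17.6·cos43.9°·(1.00·sin43.9° − cos43.9°·tan28.1°)]
  = 9.6 / [17.6·0.7206·(1.00·0.6934 − 0.7206·0.5340)]
  = 9.6 / 3.9144 = 2.452 m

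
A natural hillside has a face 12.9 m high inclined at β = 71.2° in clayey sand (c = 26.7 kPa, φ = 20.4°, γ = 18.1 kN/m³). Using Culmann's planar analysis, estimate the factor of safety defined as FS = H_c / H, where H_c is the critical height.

FS = 1.10

H_c = (4c/γ) · sinβ cosφ / [1 − cos(β − φ)]
    = (4·26.7/18.1) · sin71.2°·cos20.4° / [1 − cos50.8°]
    = 5.901 · 0.8873 / 0.3680 = 14.23 m
FS = H_c / H = 14.23 / 12.9 = 1.103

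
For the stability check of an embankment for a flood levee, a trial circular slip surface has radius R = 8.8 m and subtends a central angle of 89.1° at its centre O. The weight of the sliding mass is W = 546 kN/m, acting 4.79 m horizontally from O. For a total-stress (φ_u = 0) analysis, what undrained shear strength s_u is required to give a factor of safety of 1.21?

FS = s_u·L_a·R / (W·d), so s_u = FS·W·d / (L_a·R).
Arc length L_a = R·θ = 8.8·(89.1°·π/180) = 8.8·1.5551 = 13.68 m
s_u = 1.21·546·4.79 / (13.68·8.8) = 3164.6 / 120.43 = 26.28 kPa

s_u = 26.3 kPa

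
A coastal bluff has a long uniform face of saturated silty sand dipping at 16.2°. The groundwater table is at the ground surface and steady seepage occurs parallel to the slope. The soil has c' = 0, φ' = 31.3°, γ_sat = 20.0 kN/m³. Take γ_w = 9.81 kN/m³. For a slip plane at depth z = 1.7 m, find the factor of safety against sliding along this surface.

FS = 1.07

With seepage parallel to the slope and the water table at the surface, the effective normal stress on the slip plane uses the buoyant unit weight γ' = γ_sat − γ_w while the driving shear stress uses γ_sat:
FS = [c' + γ' z cos²β tanφ'] / [γ_sat z sinβ cosβ]
(For c' = 0 this reduces to FS = (γ'/γ_sat)·tanφ'/tanβ.)
γ' = 20.0 − 9.81 = 10.19 kN/m³
Numerator = 0.0 + 10.19·1.7·cos²16.2°·tan31.3° = 0.0 + 10.19·1.7·0.9222·0.6080 = 9.713 kPa
Denominator = 20.0·1.7·sin16.2°·cos16.2° = 20.0·1.7·0.2790·0.9603 = 9.109 kPa
FS = 9.713 / 9.109 = 1.066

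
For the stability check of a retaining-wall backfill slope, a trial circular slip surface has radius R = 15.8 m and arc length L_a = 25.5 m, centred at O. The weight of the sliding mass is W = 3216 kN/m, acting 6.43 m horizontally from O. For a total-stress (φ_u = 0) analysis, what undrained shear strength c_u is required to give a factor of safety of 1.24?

FS = c_u·L_a·R / (W·d), so c_u = FS·W·d / (L_a·R).
c_u = 1.24·3216·6.43 / (25.50·15.8) = 25641.8 / 402.90 = 63.64 kPa

c_u = 63.6 kPa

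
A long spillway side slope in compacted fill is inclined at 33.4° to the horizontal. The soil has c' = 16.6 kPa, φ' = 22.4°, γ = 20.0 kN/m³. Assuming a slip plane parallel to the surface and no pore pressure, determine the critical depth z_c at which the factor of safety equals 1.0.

Setting FS = 1.00 in FS = [c' + γz cos²β tanφ'] / [γz sinβ cosβ] and solving for z:
z = c' / [γ cosβ (FS·sinβ − cosβ·tanφ')]
  = 16.6 / [20.0·cos33.4°·(1.00·sin33.4° − cos33.4°·tan22.4°)]
  = 16.6 / [20.0·0.8348·(1.00·0.5505 − 0.8348·0.4122)]
  = 16.6 / 3.4459 = 4.817 m

z_c = 4.82 m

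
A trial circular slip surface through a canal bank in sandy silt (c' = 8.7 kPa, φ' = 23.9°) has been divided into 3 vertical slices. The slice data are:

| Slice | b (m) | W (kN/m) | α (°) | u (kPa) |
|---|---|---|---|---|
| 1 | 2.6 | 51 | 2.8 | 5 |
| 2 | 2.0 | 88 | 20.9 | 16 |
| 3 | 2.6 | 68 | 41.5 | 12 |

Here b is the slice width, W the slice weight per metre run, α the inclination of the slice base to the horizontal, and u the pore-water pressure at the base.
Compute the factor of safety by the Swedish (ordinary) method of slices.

Ordinary method of slices: FS = Σ[c'·Δl_i + (W_i cosα_i − u_i·Δl_i)·tanφ'] / Σ W_i sinα_i, with Δl_i = b_i / cosα_i.
Slice 1: Δl = 2.6/cos2.8° = 2.603 m; N'_1 = 51·cos2.8° − 5·2.603 = 37.9; c'Δl = 22.65; W sinα = 2.5
Slice 2: Δl = 2.0/cos20.9° = 2.141 m; N'_2 = 88·cos20.9° − 16·2.141 = 48.0; c'Δl = 18.63; W sinα = 31.4
Slice 3: Δl = 2.6/cos41.5° = 3.472 m; N'_3 = 68·cos41.5° − 12·3.472 = 9.3; c'Δl = 30.20; W sinα = 45.1
Σc'Δl = 71.5 kN/m; ΣN' = 95.2 kN/m; ΣW sinα = 78.9 kN/m
Resisting = 71.5 + 95.2·tan23.9° = 71.5 + 42.2 = 113.6 kN/m
FS = 113.6 / 78.9 = 1.440

FS = 1.44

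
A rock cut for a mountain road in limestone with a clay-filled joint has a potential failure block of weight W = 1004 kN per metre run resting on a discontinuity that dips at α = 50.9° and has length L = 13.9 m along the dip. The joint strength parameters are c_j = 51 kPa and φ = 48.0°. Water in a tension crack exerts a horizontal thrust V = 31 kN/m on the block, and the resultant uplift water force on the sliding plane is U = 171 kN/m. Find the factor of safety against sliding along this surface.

FS = 1.50

Resolving the block weight along and normal to the plane and applying the Mohr–Coulomb strength on the joint:
N' = W cosα − U − V sinα = 1004·cos50.9° − 171 − 31·sin50.9° = 438.1 kN/m
Driving force T = W sinα + V cosα = 1004·sin50.9° + 31·cos50.9° = 798.7 kN/m
Resisting force R = c_j·L + N'·tanφ = 51·13.9 + 438.1·tan48.0° = 708.9 + 486.6 = 1195.5 kN/m
FS = R / T = 1195.5 / 798.7 = 1.497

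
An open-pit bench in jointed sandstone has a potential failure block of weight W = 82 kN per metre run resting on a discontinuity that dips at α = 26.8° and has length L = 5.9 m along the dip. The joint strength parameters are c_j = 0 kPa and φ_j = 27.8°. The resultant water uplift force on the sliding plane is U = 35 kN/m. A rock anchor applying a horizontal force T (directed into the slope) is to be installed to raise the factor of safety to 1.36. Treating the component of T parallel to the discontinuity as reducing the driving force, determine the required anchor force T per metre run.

Resolving forces along and normal to the sliding plane, with the horizontal anchor force T adding T·sinα to the effective normal force and T·cosα acting up the plane against the driving force:
FS = [c_jL + (W cosα − U + T sinα) tanφ_j] / [W sinα − T cosα]
Without the anchor: N' = 38.2 kN/m, driving T_d = 37.0 kN/m, resisting R = 0·5.9 + 38.2·tan27.8° = 20.1 kN/m, FS = 0.54.
Setting FS = 1.36 and solving for T:
1.36·(37.0 − T cos26.8°) = 20.1 + T sin26.8°·tan27.8°
T·(sin26.8°·tan27.8° + 1.36·cos26.8°) = 1.36·37.0 − 20.1
T·(0.4509·0.5272 + 1.36·0.8926) = 50.3 − 20.1 = 30.1
T·1.4516 = 30.1
T = 20.8 kN/m

T = 21 kN/m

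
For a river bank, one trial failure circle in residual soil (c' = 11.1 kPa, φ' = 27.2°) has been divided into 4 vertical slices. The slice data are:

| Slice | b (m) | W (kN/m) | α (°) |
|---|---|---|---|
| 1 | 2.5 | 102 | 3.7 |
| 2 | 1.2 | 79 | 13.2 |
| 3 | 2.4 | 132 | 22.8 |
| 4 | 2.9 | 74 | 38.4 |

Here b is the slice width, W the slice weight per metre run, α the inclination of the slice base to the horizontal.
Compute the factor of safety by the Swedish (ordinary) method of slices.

FS = 2.43

Ordinary method of slices: FS = Σ[c'·Δl_i + (W_i cosα_i)·tanφ'] / Σ W_i sinα_i, with Δl_i = b_i / cosα_i.
Slice 1: Δl = 2.5/cos3.7° = 2.505 m; N'_1 = 102·cos3.7° = 101.8; c'Δl = 27.81; W sinα = 6.6
Slice 2: Δl = 1.2/cos13.2° = 1.233 m; N'_2 = 79·cos13.2° = 76.9; c'Δl = 13.68; W sinα = 18.0
Slice 3: Δl = 2.4/cos22.8° = 2.603 m; N'_3 = 132·cos22.8° = 121.7; c'Δl = 28.90; W sinα = 51.2
Slice 4: Δl = 2.9/cos38.4° = 3.700 m; N'_4 = 74·cos38.4° = 58.0; c'Δl = 41.07; W sinα = 46.0
Σc'Δl = 111.5 kN/m; ΣN' = 358.4 kN/m; ΣW sinα = 121.7 kN/m
Resisting = 111.5 + 358.4·tan27.2° = 111.5 + 184.2 = 295.6 kN/m
FS = 295.6 / 121.7 = 2.429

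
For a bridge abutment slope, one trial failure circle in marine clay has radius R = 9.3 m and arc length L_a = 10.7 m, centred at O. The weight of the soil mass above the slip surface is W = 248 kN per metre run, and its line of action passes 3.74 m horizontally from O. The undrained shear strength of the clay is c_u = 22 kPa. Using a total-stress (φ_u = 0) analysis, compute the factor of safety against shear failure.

FS = 2.36

Taking moments about the centre O, the resisting moment is provided by the undrained shear strength acting along the arc:
M_R = c_u·L_a·R = 22·10.70·9.3 = 2189.2 kN·m/m
M_D = W·d = 248·3.74 = 927.5 kN·m/m
FS = M_R / M_D = 2189.2 / 927.5 = 2.360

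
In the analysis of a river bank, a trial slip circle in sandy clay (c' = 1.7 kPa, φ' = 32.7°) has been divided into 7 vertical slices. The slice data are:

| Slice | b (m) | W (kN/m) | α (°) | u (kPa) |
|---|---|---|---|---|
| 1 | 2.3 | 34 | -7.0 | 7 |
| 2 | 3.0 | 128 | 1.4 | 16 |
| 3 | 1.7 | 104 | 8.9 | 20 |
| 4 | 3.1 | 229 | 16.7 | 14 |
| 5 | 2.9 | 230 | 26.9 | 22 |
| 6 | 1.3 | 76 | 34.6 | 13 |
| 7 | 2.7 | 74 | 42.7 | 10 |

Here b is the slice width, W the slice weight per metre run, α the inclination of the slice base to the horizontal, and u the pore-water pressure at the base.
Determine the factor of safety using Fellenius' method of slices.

Ordinary method of slices: FS = Σ[c'·Δl_i + (W_i cosα_i − u_i·Δl_i)·tanφ'] / Σ W_i sinα_i, with Δl_i = b_i / cosα_i.
Slice 1: Δl = 2.3/cos(-7.0°) = 2.317 m; N'_1 = 34·cos(-7.0°) − 7·2.317 = 17.5; c'Δl = 3.94; W sinα = -4.1
Slice 2: Δl = 3.0/cos1.4° = 3.001 m; N'_2 = 128·cos1.4° − 16·3.001 = 79.9; c'Δl = 5.10; W sinα = 3.1
Slice 3: Δl = 1.7/cos8.9° = 1.721 m; N'_3 = 104·cos8.9° − 20·1.721 = 68.3; c'Δl = 2.93; W sinα = 16.1
Slice 4: Δl = 3.1/cos16.7° = 3.237 m; N'_4 = 229·cos16.7° − 14·3.237 = 174.0; c'Δl = 5.50; W sinα = 65.8
Slice 5: Δl = 2.9/cos26.9° = 3.252 m; N'_5 = 230·cos26.9° − 22·3.252 = 133.6; c'Δl = 5.53; W sinα = 104.1
Slice 6: Δl = 1.3/cos34.6° = 1.579 m; N'_6 = 76·cos34.6° − 13·1.579 = 42.0; c'Δl = 2.68; W sinα = 43.2
Slice 7: Δl = 2.7/cos42.7° = 3.674 m; N'_7 = 74·cos42.7° − 10·3.674 = 17.6; c'Δl = 6.25; W sinα = 50.2
Σc'Δl = 31.9 kN/m; ΣN' = 533.1 kN/m; ΣW sinα = 278.3 kN/m
Resisting = 31.9 + 533.1·tan32.7° = 31.9 + 342.2 = 374.2 kN/m
FS = 374.2 / 278.3 = 1.345

FS = 1.34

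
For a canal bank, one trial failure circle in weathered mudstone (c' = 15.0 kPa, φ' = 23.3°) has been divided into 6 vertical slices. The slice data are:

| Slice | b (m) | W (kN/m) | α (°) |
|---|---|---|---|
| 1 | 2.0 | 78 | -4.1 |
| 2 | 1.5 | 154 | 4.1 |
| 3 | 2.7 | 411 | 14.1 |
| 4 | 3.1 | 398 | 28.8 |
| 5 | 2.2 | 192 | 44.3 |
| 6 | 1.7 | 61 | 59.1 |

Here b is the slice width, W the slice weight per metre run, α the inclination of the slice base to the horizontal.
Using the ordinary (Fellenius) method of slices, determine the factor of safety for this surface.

FS = 1.52

Ordinary method of slices: FS = Σ[c'·Δl_i + (W_i cosα_i)·tanφ'] / Σ W_i sinα_i, with Δl_i = b_i / cosα_i.
Slice 1: Δl = 2.0/cos(-4.1°) = 2.005 m; N'_1 = 78·cos(-4.1°) = 77.8; c'Δl = 30.08; W sinα = -5.6
Slice 2: Δl = 1.5/cos4.1° = 1.504 m; N'_2 = 154·cos4.1° = 153.6; c'Δl = 22.56; W sinα = 11.0
Slice 3: Δl = 2.7/cos14.1° = 2.784 m; N'_3 = 411·cos14.1° = 398.6; c'Δl = 41.76; W sinα = 100.1
Slice 4: Δl = 3.1/cos28.8° = 3.538 m; N'_4 = 398·cos28.8° = 348.8; c'Δl = 53.06; W sinα = 191.7
Slice 5: Δl = 2.2/cos44.3° = 3.074 m; N'_5 = 192·cos44.3° = 137.4; c'Δl = 46.11; W sinα = 134.1
Slice 6: Δl = 1.7/cos59.1° = 3.310 m; N'_6 = 61·cos59.1° = 31.3; c'Δl = 49.66; W sinα = 52.3
Σc'Δl = 243.2 kN/m; ΣN' = 1147.5 kN/m; ΣW sinα = 483.7 kN/m
Resisting = 243.2 + 1147.5·tan23.3° = 243.2 + 494.2 = 737.4 kN/m
FS = 737.4 / 483.7 = 1.524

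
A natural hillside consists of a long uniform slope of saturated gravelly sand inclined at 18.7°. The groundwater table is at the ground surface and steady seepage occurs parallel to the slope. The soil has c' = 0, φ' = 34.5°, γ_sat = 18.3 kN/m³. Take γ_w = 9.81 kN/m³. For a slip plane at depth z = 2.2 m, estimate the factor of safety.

With seepage parallel to the slope and the water table at the surface, the effective normal stress on the slip plane uses the buoyant unit weight γ' = γ_sat − γ_w while the driving shear stress uses γ_sat:
FS = [c' + γ' z cos²β tanφ'] / [γ_sat z sinβ cosβ]
(For c' = 0 this reduces to FS = (γ'/γ_sat)·tanφ'/tanβ.)
γ' = 18.3 − 9.81 = 8.49 kN/m³
Numerator = 0.0 + 8.49·2.2·cos²18.7°·tan34.5° = 0.0 + 8.49·2.2·0.8972·0.6873 = 11.517 kPa
Denominator = 18.3·2.2·sin18.7°·cos18.7° = 18.3·2.2·0.3206·0.9472 = 12.226 kPa
FS = 11.517 / 12.226 = 0.942

FS = 0.94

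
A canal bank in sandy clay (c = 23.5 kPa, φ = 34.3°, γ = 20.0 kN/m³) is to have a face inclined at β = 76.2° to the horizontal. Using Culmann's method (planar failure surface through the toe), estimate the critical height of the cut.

H_c = 14.75 m

Culmann's analysis gives the critical failure plane at α_cr = (β + φ)/2 = (76.2 + 34.3)/2 = 55.2°, and the critical height
H_c = (4c/γ) · sinβ cosφ / [1 − cos(β − φ)]
    = (4·23.5/20.0) · sin76.2°·cos34.3° / [1 − cos(41.9°)]
    = 4.700 · 0.9711·0.8261 / [1 − 0.7443]
    = 4.700 · 0.8023 / 0.2557
    = 14.75 m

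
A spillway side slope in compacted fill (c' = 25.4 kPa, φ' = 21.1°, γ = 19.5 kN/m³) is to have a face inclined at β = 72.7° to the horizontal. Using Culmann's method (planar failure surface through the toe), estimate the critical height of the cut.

Culmann's analysis gives the critical failure plane at α_cr = (β + φ')/2 = (72.7 + 21.1)/2 = 46.9°, and the critical height
H_c = (4c'/γ) · sinβ cosφ' / [1 − cos(β − φ')]
    = (4·25.4/19.5) · sin72.7°·cos21.1° / [1 − cos(51.6°)]
    = 5.210 · 0.9548·0.9330 / [1 − 0.6211]
    = 5.210 · 0.8907 / 0.3789
    = 12.25 m

H_c = 12.25 m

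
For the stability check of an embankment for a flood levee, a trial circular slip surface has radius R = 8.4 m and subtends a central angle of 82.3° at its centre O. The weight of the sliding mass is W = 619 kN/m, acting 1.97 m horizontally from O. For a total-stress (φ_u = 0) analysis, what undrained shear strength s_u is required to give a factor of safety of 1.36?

s_u = 16.4 kPa

FS = s_u·L_a·R / (W·d), so s_u = FS·W·d / (L_a·R).
Arc length L_a = R·θ = 8.4·(82.3°·π/180) = 8.4·1.4364 = 12.07 m
s_u = 1.36·619·1.97 / (12.07·8.4) = 1658.4 / 101.35 = 16.36 kPa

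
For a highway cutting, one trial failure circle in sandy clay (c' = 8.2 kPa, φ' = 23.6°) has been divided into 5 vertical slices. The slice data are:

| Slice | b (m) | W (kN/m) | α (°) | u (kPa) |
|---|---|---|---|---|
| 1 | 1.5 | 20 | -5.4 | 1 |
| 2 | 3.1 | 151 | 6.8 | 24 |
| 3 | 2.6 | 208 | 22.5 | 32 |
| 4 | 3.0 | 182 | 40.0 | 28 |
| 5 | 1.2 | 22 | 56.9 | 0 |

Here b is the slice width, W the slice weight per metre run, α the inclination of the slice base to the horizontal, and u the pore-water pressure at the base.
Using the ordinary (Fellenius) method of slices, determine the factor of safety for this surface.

FS = 0.93

Ordinary method of slices: FS = Σ[c'·Δl_i + (W_i cosα_i − u_i·Δl_i)·tanφ'] / Σ W_i sinα_i, with Δl_i = b_i / cosα_i.
Slice 1: Δl = 1.5/cos(-5.4°) = 1.507 m; N'_1 = 20·cos(-5.4°) − 1·1.507 = 18.4; c'Δl = 12.35; W sinα = -1.9
Slice 2: Δl = 3.1/cos6.8° = 3.122 m; N'_2 = 151·cos6.8° − 24·3.122 = 75.0; c'Δl = 25.60; W sinα = 17.9
Slice 3: Δl = 2.6/cos22.5° = 2.814 m; N'_3 = 208·cos22.5° − 32·2.814 = 102.1; c'Δl = 23.08; W sinα = 79.6
Slice 4: Δl = 3.0/cos40.0° = 3.916 m; N'_4 = 182·cos40.0° − 28·3.916 = 29.8; c'Δl = 32.11; W sinα = 117.0
Slice 5: Δl = 1.2/cos56.9° = 2.197 m; N'_5 = 22·cos56.9° − 0·2.197 = 12.0; c'Δl = 18.02; W sinα = 18.4
Σc'Δl = 111.2 kN/m; ΣN' = 237.3 kN/m; ΣW sinα = 231.0 kN/m
Resisting = 111.2 + 237.3·tan23.6° = 111.2 + 103.7 = 214.8 kN/m
FS = 214.8 / 231.0 = 0.930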